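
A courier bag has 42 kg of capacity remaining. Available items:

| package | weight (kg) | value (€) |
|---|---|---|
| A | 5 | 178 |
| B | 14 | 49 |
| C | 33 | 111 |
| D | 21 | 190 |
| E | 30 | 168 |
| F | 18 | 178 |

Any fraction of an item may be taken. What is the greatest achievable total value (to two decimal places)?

527.90

Greedy by value/weight ratio, highest first.
Order: A (178/5=35.60) > F (178/18=9.89) > D (190/21=9.05) > E (168/30=5.60) > B (49/14=3.50) > C (111/33=3.36)
Fill: take A (5 @ 178) → take F (18 @ 178) → take 19/21 of D → 171.90; 42/42 used.
Total value = 527.90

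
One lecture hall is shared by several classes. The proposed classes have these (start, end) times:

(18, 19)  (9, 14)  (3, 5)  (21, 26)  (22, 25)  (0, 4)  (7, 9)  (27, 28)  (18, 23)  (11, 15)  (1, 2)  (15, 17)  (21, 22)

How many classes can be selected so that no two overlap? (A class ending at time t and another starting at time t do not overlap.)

9

Greedy by earliest finish: after sorting by end time, pick each interval compatible with the last pick.
Sorted by end: (1,2)  (0,4)  (3,5)  (7,9)  (9,14)  (11,15)  (15,17)  (18,19)  (21,22)  (18,23)  (22,25)  (21,26)  (27,28)
take (1,2); skip (0,4); take (3,5); take (7,9); take (9,14); skip (11,15); take (15,17); take (18,19); take (21,22); skip (18,23); take (22,25); take (27,28).
Selected 9 classes.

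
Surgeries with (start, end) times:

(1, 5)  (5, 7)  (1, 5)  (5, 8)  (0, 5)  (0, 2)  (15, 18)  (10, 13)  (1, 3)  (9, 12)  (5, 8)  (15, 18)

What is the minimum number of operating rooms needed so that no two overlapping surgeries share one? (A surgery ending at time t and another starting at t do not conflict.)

5

Events (time:±→running): 0:+→1 0:+→2 1:+→3 1:+→4 1:+→5 … peak 5.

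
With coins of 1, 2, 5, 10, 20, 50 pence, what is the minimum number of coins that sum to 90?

3

Use the largest denomination that fits, subtract, and repeat.
90 − 1×50→40 − 2×20→0
Total coins = 1 + 2 = 3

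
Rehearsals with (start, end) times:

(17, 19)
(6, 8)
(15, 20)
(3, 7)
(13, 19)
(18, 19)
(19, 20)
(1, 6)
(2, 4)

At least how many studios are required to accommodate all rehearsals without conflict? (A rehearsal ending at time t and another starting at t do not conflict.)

4

Count concurrent intervals with a sweep; the peak is the room count.
starts: [1, 2, 3, 6, 13, 15, 17, 18, 19]
ends:   [4, 6, 7, 8, 19, 19, 19, 20, 20]
s1→1 s2→2 s3→3 e4→2 e6→1 s6→2 e7→1 e8→0 s13→1 s15→2 s17→3 s18→4  — peak 4.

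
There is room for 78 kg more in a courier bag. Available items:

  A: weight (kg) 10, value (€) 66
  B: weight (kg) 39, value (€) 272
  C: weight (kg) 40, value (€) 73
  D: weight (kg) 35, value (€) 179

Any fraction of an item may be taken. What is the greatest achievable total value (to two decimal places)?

Ratios (sorted): B 6.97, A 6.60, D 5.11, C 1.82
take B (39 @ 272); take A (10 @ 66); take 29/35 of D → 148.31. Capacity used 78/78.
Total value = 486.31

486.31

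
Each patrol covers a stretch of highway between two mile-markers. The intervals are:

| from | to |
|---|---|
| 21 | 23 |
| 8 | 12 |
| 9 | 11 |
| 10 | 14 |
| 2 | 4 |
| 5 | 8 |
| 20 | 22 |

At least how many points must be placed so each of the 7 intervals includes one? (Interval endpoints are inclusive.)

Process intervals by earliest right end; each time one isn't hit yet, stab at its right endpoint.
Sorted: [2,4] [5,8] [9,11] [8,12] [10,14] [20,22] [21,23]
{[2,4]} hit by 4; {[5,8]} hit by 8; {[9,11],[8,12],[10,14]} hit by 11; {[20,22],[21,23]} hit by 22.
Points: 4, 8, 11, 22 (4 total).

4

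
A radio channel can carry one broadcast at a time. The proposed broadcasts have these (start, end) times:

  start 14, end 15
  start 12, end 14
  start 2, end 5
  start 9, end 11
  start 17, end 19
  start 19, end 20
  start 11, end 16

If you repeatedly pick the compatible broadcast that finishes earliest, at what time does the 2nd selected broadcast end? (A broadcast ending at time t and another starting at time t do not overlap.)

Order by finish time; keep every interval that doesn't clash with the previous kept one.
By end time: (2,5), (9,11), (12,14), (14,15), (11,16), (17,19), (19,20).
Pick (2,5); next start ≥ 5 → (9,11); next start ≥ 11 → (12,14); next start ≥ 14 → (14,15); next start ≥ 15 → (17,19); next start ≥ 19 → (19,20).
Selected: (2,5) (9,11) (12,14) (14,15) (17,19) (19,20)

11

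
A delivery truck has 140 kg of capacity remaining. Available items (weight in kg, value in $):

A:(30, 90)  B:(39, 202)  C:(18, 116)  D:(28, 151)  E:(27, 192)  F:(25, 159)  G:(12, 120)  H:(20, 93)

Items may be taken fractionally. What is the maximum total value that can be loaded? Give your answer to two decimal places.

Greedy by value/weight ratio, highest first.
Order: G (120/12=10.00) > E (192/27=7.11) > C (116/18=6.44) > F (159/25=6.36) > D (151/28=5.39) > B (202/39=5.18) > H (93/20=4.65) > A (90/30=3.00)
Fill: take G (12 @ 120) → take E (27 @ 192) → take C (18 @ 116) → take F (25 @ 159) → take D (28 @ 151) → take 30/39 of B → 155.38; 140/140 used.
Total value = 893.38

893.38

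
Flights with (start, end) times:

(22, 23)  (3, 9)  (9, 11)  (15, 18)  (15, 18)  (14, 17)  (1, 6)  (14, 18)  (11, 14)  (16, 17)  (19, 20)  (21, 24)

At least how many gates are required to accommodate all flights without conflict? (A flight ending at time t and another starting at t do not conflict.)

The answer is the maximum number of intervals overlapping at any instant.
starts: [1, 3, 9, 11, 14, 14, 15, 15, 16, 19, 21, 22]
ends:   [6, 9, 11, 14, 17, 17, 18, 18, 18, 20, 23, 24]
s1→1 s3→2 e6→1 e9→0 s9→1 e11→0 s11→1 e14→0 s14→1 s14→2 s15→3 s15→4 s16→5  — peak 5.

5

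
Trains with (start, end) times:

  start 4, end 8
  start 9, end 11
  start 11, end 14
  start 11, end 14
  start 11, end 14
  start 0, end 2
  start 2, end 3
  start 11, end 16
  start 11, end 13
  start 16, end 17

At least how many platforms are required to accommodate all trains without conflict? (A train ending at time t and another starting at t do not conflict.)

5

Count concurrent intervals with a sweep; the peak is the room count.
starts: [0, 2, 4, 9, 11, 11, 11, 11, 11, 16]
ends:   [2, 3, 8, 11, 13, 14, 14, 14, 16, 17]
s0→1 e2→0 s2→1 e3→0 s4→1 e8→0 s9→1 e11→0 s11→1 s11→2 s11→3 s11→4 s11→5  — peak 5.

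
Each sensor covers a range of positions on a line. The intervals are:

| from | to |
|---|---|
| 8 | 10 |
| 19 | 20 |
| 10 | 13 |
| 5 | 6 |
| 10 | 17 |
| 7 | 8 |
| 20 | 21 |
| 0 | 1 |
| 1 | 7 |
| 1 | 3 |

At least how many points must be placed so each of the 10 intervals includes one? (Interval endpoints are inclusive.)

By right end: [0,1]  [1,3]  [5,6]  [1,7]  [7,8]  [8,10]  [10,13]  [10,17]  [19,20]  [20,21]
[0,1] uncovered → point at 1; [5,6] uncovered → point at 6; [7,8] uncovered → point at 8; [10,13] uncovered → point at 13; [19,20] uncovered → point at 20.
Points: 1, 6, 8, 13, 20 (5 total).

5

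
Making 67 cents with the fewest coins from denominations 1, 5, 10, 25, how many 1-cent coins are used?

Greedy: take as many of the largest coin as possible, then repeat with the remainder.
67 = 2×25 + 1×10 + 1×5 + 2×1
Count of 1: 2

2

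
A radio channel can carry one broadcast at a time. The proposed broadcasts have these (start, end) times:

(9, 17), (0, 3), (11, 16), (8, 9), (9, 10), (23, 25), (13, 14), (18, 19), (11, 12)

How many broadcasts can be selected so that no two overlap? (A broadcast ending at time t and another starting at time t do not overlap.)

7

Order by finish time; keep every interval that doesn't clash with the previous kept one.
By end time: (0,3), (8,9), (9,10), (11,12), (13,14), (11,16), (9,17), (18,19), (23,25).
Pick (0,3); next start ≥ 3 → (8,9); next start ≥ 9 → (9,10); next start ≥ 10 → (11,12); next start ≥ 12 → (13,14); next start ≥ 14 → (18,19); next start ≥ 19 → (23,25).
Selected 7 broadcasts.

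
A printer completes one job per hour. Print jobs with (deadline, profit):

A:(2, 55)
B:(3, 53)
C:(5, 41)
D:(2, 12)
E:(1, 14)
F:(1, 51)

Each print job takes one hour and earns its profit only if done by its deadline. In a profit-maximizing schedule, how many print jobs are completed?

4

Take jobs in profit order; each goes to the latest open slot no later than its deadline.
Profit order: A=55 B=53 F=51 C=41 E=14 D=12
Assign: A→slot 2, B→slot 3, F→slot 1, C→slot 5, E skipped, D skipped.
Slots: [1:F] [2:A] [3:B] [5:C]
4 of 6 scheduled.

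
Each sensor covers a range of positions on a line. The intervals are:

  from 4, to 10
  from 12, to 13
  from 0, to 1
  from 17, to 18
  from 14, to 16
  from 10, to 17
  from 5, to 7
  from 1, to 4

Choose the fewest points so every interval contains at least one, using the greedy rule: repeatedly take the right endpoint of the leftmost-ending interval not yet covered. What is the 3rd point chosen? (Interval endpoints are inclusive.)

By right end: [0,1]  [1,4]  [5,7]  [4,10]  [12,13]  [14,16]  [10,17]  [17,18]
[0,1] uncovered → point at 1; [5,7] uncovered → point at 7; [12,13] uncovered → point at 13; [14,16] uncovered → point at 16; [17,18] uncovered → point at 18.
Points: 1, 7, 13, 16, 18 (5 total).

13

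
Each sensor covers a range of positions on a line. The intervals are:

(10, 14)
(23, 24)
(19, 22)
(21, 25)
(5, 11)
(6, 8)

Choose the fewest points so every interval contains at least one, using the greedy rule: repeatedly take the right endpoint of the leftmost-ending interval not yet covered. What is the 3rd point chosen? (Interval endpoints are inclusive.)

22

Sorted: [6,8] [5,11] [10,14] [19,22] [23,24] [21,25]
{[6,8],[5,11]} hit by 8; {[10,14]} hit by 14; {[19,22]} hit by 22; {[23,24],[21,25]} hit by 24.
Points: 8, 14, 22, 24 (4 total).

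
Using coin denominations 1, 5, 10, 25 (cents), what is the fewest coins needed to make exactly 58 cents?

58 − 2×25→8 − 1×5→3 − 3×1→0
Total coins = 2 + 1 + 3 = 6

6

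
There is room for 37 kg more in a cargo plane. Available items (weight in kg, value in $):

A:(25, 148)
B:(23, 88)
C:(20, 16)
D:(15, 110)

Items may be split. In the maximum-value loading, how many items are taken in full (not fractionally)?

Greedy by value/weight ratio, highest first.
Ratios (sorted): D 7.33, A 5.92, B 3.83, C 0.80
take D (15 @ 110); take 22/25 of A → 130.24. Capacity used 37/37.
1 item(s) taken whole; one partial (take 22/25 of A).

1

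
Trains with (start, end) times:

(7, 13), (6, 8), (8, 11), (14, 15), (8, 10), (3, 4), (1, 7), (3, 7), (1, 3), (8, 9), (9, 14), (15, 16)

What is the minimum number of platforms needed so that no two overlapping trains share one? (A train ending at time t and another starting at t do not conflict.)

4

starts: [1, 1, 3, 3, 6, 7, 8, 8, 8, 9, 14, 15]
ends:   [3, 4, 7, 7, 8, 9, 10, 11, 13, 14, 15, 16]
s1→1 s1→2 e3→1 s3→2 s3→3 e4→2 s6→3 e7→2 e7→1 s7→2 e8→1 s8→2 s8→3 s8→4  — peak 4.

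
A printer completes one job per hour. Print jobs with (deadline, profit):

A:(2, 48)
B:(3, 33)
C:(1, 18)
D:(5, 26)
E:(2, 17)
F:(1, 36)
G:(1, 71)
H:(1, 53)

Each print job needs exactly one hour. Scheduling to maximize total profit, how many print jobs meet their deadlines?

4

Sort by profit descending; place each in the latest free slot ≤ its deadline.
By profit: G(d1,71), H(d1,53), A(d2,48), F(d1,36), B(d3,33), D(d5,26), C(d1,18), E(d2,17)
G→slot 1; H skipped; A→slot 2; F skipped; B→slot 3; D→slot 5; C skipped; E skipped.
4 of 8 scheduled.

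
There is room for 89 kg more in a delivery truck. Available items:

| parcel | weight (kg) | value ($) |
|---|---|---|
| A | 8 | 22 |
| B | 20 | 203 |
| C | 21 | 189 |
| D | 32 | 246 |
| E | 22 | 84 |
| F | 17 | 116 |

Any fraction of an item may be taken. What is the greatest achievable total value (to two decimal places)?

Order: B (203/20=10.15) > C (189/21=9.00) > D (246/32=7.69) > F (116/17=6.82) > E (84/22=3.82) > A (22/8=2.75)
Fill: take B (20 @ 203) → take C (21 @ 189) → take D (32 @ 246) → take 16/17 of F → 109.18; 89/89 used.
Total value = 747.18

747.18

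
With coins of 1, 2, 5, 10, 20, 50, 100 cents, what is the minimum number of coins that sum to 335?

Greedy: take as many of the largest coin as possible, then repeat with the remainder.
335 − 3×100→35 − 1×20→15 − 1×10→5 − 1×5→0
Total coins = 3 + 1 + 1 + 1 = 6

6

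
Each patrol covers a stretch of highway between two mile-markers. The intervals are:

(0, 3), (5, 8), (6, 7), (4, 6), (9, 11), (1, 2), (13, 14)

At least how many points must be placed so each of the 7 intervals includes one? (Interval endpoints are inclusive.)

4

Sort by right endpoint; whenever an interval is uncovered, place a point at its right end.
By right end: [1,2]  [0,3]  [4,6]  [6,7]  [5,8]  [9,11]  [13,14]
[1,2] uncovered → point at 2; [4,6] uncovered → point at 6; [9,11] uncovered → point at 11; [13,14] uncovered → point at 14.
Points: 2, 6, 11, 14 (4 total).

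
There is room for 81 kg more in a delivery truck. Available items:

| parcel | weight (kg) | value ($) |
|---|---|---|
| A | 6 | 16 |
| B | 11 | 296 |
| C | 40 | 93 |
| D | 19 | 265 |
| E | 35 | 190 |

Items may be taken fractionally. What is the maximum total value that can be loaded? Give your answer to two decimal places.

790.25

Sort by value per unit weight and fill in that order.
Ratios (sorted): B 26.91, D 13.95, E 5.43, A 2.67, C 2.33
take B (11 @ 296); take D (19 @ 265); take E (35 @ 190); take A (6 @ 16); take 10/40 of C → 23.25. Capacity used 81/81.
Total value = 790.25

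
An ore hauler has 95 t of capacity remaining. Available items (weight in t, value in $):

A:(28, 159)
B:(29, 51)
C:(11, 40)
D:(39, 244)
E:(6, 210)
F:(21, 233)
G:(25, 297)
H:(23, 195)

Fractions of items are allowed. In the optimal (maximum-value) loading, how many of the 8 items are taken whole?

4

Order: E (210/6=35.00) > G (297/25=11.88) > F (233/21=11.10) > H (195/23=8.48) > D (244/39=6.26) > A (159/28=5.68) > C (40/11=3.64) > B (51/29=1.76)
Fill: take E (6 @ 210) → take G (25 @ 297) → take F (21 @ 233) → take H (23 @ 195) → take 20/39 of D → 125.13; 95/95 used.
4 item(s) taken whole; one partial (take 20/39 of D).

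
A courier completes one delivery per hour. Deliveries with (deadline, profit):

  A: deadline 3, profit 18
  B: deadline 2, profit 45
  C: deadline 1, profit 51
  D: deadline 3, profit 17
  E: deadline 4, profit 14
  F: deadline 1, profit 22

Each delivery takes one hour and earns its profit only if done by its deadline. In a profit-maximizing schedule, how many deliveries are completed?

4

By profit: C(d1,51), B(d2,45), F(d1,22), A(d3,18), D(d3,17), E(d4,14)
C→slot 1; B→slot 2; F skipped; A→slot 3; D skipped; E→slot 4.
4 of 6 scheduled.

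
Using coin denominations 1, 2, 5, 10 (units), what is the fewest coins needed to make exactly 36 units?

36 = 3×10 + 1×5 + 1×1
Total coins = 3 + 1 + 1 = 5

5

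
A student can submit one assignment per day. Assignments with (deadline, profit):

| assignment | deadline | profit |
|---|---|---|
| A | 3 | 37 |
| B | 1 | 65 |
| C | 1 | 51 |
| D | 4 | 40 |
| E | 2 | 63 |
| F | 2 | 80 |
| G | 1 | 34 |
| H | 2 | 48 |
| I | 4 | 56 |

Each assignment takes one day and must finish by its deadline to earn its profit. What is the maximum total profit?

241

Profit order: F=80 B=65 E=63 I=56 C=51 H=48 D=40 A=37 G=34
Assign: F→slot 2, B→slot 1, E skipped, I→slot 4, C skipped, H skipped, D→slot 3, A skipped, G skipped.
Slots: [1:B] [2:F] [3:D] [4:I]
Profit = 65 + 80 + 40 + 56 = 241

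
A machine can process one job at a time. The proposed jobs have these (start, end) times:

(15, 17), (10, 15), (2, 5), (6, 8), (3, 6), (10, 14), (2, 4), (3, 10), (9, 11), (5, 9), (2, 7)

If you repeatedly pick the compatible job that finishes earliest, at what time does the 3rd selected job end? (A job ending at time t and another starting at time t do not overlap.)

11

By end time: (2,4), (2,5), (3,6), (2,7), (6,8), (5,9), (3,10), (9,11), (10,14), (10,15), (15,17).
Pick (2,4); next start ≥ 4 → (6,8); next start ≥ 8 → (9,11); next start ≥ 11 → (15,17).
Selected: (2,4) (6,8) (9,11) (15,17)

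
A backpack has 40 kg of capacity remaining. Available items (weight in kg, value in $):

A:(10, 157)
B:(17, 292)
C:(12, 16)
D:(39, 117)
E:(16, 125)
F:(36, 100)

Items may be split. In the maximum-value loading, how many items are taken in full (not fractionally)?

Greedy by value/weight ratio, highest first.
Ratios (sorted): B 17.18, A 15.70, E 7.81, D 3.00, F 2.78, C 1.33
take B (17 @ 292); take A (10 @ 157); take 13/16 of E → 101.56. Capacity used 40/40.
2 item(s) taken whole; one partial (take 13/16 of E).

2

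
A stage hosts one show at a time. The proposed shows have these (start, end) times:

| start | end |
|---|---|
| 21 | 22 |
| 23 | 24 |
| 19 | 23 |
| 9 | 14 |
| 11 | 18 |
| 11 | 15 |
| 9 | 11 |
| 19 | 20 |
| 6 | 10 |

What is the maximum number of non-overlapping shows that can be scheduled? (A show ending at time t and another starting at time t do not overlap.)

Sorted by end: (6,10)  (9,11)  (9,14)  (11,15)  (11,18)  (19,20)  (21,22)  (19,23)  (23,24)
take (6,10); skip (9,14); take (11,15); skip (11,18); take (19,20); take (21,22); take (23,24).
Selected 5 shows.

5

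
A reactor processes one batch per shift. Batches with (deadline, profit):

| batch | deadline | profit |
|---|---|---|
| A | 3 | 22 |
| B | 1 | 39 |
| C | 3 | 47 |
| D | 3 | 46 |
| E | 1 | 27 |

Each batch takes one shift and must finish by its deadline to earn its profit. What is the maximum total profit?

Take jobs in profit order; each goes to the latest open slot no later than its deadline.
By profit: C(d3,47), D(d3,46), B(d1,39), E(d1,27), A(d3,22)
C→slot 3; D→slot 2; B→slot 1; E skipped; A skipped.
Profit = 39 + 46 + 47 = 132

132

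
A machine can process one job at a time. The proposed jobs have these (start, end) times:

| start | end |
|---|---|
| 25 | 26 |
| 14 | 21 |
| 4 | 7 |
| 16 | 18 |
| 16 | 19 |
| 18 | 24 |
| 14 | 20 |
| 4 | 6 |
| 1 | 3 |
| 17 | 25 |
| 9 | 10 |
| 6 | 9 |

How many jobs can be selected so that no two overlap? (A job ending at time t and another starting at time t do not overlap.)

7

Order by finish time; keep every interval that doesn't clash with the previous kept one.
By end time: (1,3), (4,6), (4,7), (6,9), (9,10), (16,18), (16,19), (14,20), (14,21), (18,24), (17,25), (25,26).
Pick (1,3); next start ≥ 3 → (4,6); next start ≥ 6 → (6,9); next start ≥ 9 → (9,10); next start ≥ 10 → (16,18); next start ≥ 18 → (18,24); next start ≥ 24 → (25,26).
Selected 7 jobs.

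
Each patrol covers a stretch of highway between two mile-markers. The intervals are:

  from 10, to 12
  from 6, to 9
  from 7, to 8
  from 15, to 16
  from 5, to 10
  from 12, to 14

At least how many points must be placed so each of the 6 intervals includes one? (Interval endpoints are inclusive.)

Sorted: [7,8] [6,9] [5,10] [10,12] [12,14] [15,16]
{[7,8],[6,9],[5,10]} hit by 8; {[10,12],[12,14]} hit by 12; {[15,16]} hit by 16.
Points: 8, 12, 16 (3 total).

3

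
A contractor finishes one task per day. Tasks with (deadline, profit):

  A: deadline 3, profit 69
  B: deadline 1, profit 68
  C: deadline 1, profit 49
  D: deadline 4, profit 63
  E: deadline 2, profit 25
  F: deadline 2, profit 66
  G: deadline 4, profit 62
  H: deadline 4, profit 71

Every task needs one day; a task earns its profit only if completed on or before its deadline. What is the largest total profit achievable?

Sort by profit descending; place each in the latest free slot ≤ its deadline.
Profit order: H=71 A=69 B=68 F=66 D=63 G=62 C=49 E=25
Assign: H→slot 4, A→slot 3, B→slot 1, F→slot 2, D skipped, G skipped, C skipped, E skipped.
Slots: [1:B] [2:F] [3:A] [4:H]
Profit = 68 + 66 + 69 + 71 = 274

274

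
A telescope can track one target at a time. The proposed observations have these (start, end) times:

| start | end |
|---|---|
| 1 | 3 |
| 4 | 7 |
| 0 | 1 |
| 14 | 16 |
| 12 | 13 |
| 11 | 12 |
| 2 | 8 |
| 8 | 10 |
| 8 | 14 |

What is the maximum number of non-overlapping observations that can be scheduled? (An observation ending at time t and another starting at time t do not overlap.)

By end time: (0,1), (1,3), (4,7), (2,8), (8,10), (11,12), (12,13), (8,14), (14,16).
Pick (0,1); next start ≥ 1 → (1,3); next start ≥ 3 → (4,7); next start ≥ 7 → (8,10); next start ≥ 10 → (11,12); next start ≥ 12 → (12,13); next start ≥ 13 → (14,16).
Selected 7 observations.

7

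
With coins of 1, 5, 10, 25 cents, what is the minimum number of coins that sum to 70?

70 = 2×25 + 2×10
Total coins = 2 + 2 = 4

4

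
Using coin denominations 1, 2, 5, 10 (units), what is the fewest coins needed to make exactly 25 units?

25 − 2×10→5 − 1×5→0
Total coins = 2 + 1 = 3

3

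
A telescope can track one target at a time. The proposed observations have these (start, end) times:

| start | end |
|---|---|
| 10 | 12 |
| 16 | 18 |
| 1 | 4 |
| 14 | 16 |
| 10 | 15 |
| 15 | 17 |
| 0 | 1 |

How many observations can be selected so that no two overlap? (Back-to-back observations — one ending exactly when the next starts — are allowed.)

5

Greedy by earliest finish: after sorting by end time, pick each interval compatible with the last pick.
Sorted by end: (0,1)  (1,4)  (10,12)  (10,15)  (14,16)  (15,17)  (16,18)
take (0,1); take (1,4); take (10,12); take (14,16); take (16,18).
Selected 5 observations.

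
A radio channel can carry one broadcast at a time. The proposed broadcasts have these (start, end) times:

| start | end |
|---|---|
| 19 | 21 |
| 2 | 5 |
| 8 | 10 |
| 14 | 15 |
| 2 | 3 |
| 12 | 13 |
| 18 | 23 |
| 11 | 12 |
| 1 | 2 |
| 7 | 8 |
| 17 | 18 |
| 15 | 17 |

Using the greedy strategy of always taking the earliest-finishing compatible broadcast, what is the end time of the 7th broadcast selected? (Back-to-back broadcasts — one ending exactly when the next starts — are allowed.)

15

By end time: (1,2), (2,3), (2,5), (7,8), (8,10), (11,12), (12,13), (14,15), (15,17), (17,18), (19,21), (18,23).
Pick (1,2); next start ≥ 2 → (2,3); next start ≥ 3 → (7,8); next start ≥ 8 → (8,10); next start ≥ 10 → (11,12); next start ≥ 12 → (12,13); next start ≥ 13 → (14,15); next start ≥ 15 → (15,17); next start ≥ 17 → (17,18); next start ≥ 18 → (19,21).
Selected: (1,2) (2,3) (7,8) (8,10) (11,12) (12,13) (14,15) (15,17) (17,18) (19,21)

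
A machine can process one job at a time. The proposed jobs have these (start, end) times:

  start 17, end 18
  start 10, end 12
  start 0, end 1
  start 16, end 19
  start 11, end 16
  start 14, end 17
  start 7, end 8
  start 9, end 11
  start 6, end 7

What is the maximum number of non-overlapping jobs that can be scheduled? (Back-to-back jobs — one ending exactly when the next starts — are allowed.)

Greedy by earliest finish: after sorting by end time, pick each interval compatible with the last pick.
By end time: (0,1), (6,7), (7,8), (9,11), (10,12), (11,16), (14,17), (17,18), (16,19).
Pick (0,1); next start ≥ 1 → (6,7); next start ≥ 7 → (7,8); next start ≥ 8 → (9,11); next start ≥ 11 → (11,16); next start ≥ 16 → (17,18).
Selected 6 jobs.

6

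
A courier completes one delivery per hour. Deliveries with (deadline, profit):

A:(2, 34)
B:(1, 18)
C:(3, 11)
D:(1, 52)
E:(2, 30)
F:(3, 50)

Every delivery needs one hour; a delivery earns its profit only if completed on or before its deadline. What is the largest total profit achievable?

136

Profit order: D=52 F=50 A=34 E=30 B=18 C=11
Assign: D→slot 1, F→slot 3, A→slot 2, E skipped, B skipped, C skipped.
Slots: [1:D] [2:A] [3:F]
Profit = 52 + 34 + 50 = 136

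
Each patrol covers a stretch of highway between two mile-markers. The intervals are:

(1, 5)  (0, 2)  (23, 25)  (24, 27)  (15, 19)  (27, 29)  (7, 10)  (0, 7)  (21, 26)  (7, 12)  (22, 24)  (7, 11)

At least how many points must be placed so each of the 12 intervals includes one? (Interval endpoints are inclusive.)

5

Process intervals by earliest right end; each time one isn't hit yet, stab at its right endpoint.
Sorted: [0,2] [1,5] [0,7] [7,10] [7,11] [7,12] [15,19] [22,24] [23,25] [21,26] [24,27] [27,29]
{[0,2],[1,5],[0,7]} hit by 2; {[7,10],[7,11],[7,12]} hit by 10; {[15,19]} hit by 19; {[22,24],[23,25],[21,26],[24,27]} hit by 24; {[27,29]} hit by 29.
Points: 2, 10, 19, 24, 29 (5 total).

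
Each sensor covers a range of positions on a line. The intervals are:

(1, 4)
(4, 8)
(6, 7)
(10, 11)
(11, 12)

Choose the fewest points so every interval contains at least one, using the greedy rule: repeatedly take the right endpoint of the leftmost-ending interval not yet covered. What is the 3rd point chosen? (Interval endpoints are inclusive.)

11

Sort by right endpoint; whenever an interval is uncovered, place a point at its right end.
Sorted: [1,4] [6,7] [4,8] [10,11] [11,12]
{[1,4]} hit by 4; {[6,7],[4,8]} hit by 7; {[10,11],[11,12]} hit by 11.
Points: 4, 7, 11 (3 total).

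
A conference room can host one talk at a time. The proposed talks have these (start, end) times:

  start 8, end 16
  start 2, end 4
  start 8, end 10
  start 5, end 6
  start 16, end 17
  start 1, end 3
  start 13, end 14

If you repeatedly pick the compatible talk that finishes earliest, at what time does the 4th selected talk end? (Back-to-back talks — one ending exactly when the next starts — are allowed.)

By end time: (1,3), (2,4), (5,6), (8,10), (13,14), (8,16), (16,17).
Pick (1,3); next start ≥ 3 → (5,6); next start ≥ 6 → (8,10); next start ≥ 10 → (13,14); next start ≥ 14 → (16,17).
Selected: (1,3) (5,6) (8,10) (13,14) (16,17)

14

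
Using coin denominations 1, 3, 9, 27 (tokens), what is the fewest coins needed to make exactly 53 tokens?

Greedy: take as many of the largest coin as possible, then repeat with the remainder.
53 − 1×27→26 − 2×9→8 − 2×3→2 − 2×1→0
Total coins = 1 + 2 + 2 + 2 = 7

7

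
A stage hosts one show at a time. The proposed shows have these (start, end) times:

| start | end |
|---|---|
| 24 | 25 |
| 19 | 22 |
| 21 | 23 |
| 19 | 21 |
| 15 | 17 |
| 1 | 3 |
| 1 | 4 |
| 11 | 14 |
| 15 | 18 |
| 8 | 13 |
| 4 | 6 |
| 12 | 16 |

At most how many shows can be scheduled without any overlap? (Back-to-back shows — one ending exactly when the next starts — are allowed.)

7

Order by finish time; keep every interval that doesn't clash with the previous kept one.
By end time: (1,3), (1,4), (4,6), (8,13), (11,14), (12,16), (15,17), (15,18), (19,21), (19,22), (21,23), (24,25).
Pick (1,3); next start ≥ 3 → (4,6); next start ≥ 6 → (8,13); next start ≥ 13 → (15,17); next start ≥ 17 → (19,21); next start ≥ 21 → (21,23); next start ≥ 23 → (24,25).
Selected 7 shows.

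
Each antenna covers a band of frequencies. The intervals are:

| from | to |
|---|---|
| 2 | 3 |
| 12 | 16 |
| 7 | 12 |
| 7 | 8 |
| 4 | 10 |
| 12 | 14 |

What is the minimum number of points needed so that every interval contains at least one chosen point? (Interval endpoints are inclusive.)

3

Sorted: [2,3] [7,8] [4,10] [7,12] [12,14] [12,16]
{[2,3]} hit by 3; {[7,8],[4,10],[7,12]} hit by 8; {[12,14],[12,16]} hit by 14.
Points: 3, 8, 14 (3 total).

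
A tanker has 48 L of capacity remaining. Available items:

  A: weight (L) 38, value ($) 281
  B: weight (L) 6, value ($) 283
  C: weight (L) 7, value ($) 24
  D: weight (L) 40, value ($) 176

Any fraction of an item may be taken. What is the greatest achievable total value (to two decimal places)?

Order: B (283/6=47.17) > A (281/38=7.39) > D (176/40=4.40) > C (24/7=3.43)
Fill: take B (6 @ 283) → take A (38 @ 281) → take 4/40 of D → 17.60; 48/48 used.
Total value = 581.60

581.60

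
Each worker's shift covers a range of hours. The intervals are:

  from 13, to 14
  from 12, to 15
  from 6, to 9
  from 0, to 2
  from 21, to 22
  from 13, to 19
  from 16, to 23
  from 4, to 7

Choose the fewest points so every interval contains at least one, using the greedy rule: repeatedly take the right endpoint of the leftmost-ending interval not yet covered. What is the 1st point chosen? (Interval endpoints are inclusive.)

By right end: [0,2]  [4,7]  [6,9]  [13,14]  [12,15]  [13,19]  [21,22]  [16,23]
[0,2] uncovered → point at 2; [4,7] uncovered → point at 7; [13,14] uncovered → point at 14; [21,22] uncovered → point at 22.
Points: 2, 7, 14, 22 (4 total).

2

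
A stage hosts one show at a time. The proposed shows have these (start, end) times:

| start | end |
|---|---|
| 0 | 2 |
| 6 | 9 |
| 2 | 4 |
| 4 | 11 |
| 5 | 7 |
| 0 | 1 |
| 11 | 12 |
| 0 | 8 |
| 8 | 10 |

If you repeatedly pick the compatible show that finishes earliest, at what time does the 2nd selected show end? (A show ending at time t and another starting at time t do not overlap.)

By end time: (0,1), (0,2), (2,4), (5,7), (0,8), (6,9), (8,10), (4,11), (11,12).
Pick (0,1); next start ≥ 1 → (2,4); next start ≥ 4 → (5,7); next start ≥ 7 → (8,10); next start ≥ 10 → (11,12).
Selected: (0,1) (2,4) (5,7) (8,10) (11,12)

4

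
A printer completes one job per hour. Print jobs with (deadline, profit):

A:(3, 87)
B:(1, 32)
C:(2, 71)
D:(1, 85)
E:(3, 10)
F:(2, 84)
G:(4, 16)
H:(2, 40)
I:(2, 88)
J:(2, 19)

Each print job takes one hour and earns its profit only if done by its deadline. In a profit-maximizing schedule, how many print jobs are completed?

4

By profit: I(d2,88), A(d3,87), D(d1,85), F(d2,84), C(d2,71), H(d2,40), B(d1,32), J(d2,19), G(d4,16), E(d3,10)
I→slot 2; A→slot 3; D→slot 1; F skipped; C skipped; H skipped; B skipped; J skipped; G→slot 4; E skipped.
4 of 10 scheduled.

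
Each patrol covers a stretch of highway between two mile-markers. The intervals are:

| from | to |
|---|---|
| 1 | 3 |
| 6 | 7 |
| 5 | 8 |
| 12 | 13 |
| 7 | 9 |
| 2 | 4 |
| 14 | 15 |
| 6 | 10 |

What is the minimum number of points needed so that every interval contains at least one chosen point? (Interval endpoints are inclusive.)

4

Sort by right endpoint; whenever an interval is uncovered, place a point at its right end.
Sorted: [1,3] [2,4] [6,7] [5,8] [7,9] [6,10] [12,13] [14,15]
{[1,3],[2,4]} hit by 3; {[6,7],[5,8],[7,9],[6,10]} hit by 7; {[12,13]} hit by 13; {[14,15]} hit by 15.
Points: 3, 7, 13, 15 (4 total).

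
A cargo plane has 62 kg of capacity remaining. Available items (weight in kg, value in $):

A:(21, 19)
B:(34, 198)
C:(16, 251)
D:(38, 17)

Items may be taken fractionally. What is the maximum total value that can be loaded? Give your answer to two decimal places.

Greedy by value/weight ratio, highest first.
Ratios (sorted): C 15.69, B 5.82, A 0.90, D 0.45
take C (16 @ 251); take B (34 @ 198); take 12/21 of A → 10.86. Capacity used 62/62.
Total value = 459.86

459.86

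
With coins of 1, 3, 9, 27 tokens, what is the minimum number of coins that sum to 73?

5

Use the largest denomination that fits, subtract, and repeat.
73 = 2×27 + 2×9 + 1×1
Total coins = 2 + 2 + 1 = 5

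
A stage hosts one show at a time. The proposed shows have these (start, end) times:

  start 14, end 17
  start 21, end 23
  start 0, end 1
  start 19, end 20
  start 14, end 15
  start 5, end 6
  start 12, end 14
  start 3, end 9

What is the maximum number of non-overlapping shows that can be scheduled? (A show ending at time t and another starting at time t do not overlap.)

6

Sorted by end: (0,1)  (5,6)  (3,9)  (12,14)  (14,15)  (14,17)  (19,20)  (21,23)
take (0,1); take (5,6); skip (3,9); take (12,14); take (14,15); take (19,20); take (21,23).
Selected 6 shows.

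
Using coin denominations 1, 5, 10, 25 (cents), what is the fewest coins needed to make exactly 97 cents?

Greedy: take as many of the largest coin as possible, then repeat with the remainder.
97 = 3×25 + 2×10 + 2×1
Total coins = 3 + 2 + 2 = 7

7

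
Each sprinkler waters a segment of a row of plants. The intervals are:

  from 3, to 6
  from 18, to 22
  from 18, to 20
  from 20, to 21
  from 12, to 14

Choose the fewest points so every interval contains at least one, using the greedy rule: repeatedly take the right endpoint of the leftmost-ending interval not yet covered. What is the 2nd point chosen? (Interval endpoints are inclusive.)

14

Sort by right endpoint; whenever an interval is uncovered, place a point at its right end.
Sorted: [3,6] [12,14] [18,20] [20,21] [18,22]
{[3,6]} hit by 6; {[12,14]} hit by 14; {[18,20],[20,21],[18,22]} hit by 20.
Points: 6, 14, 20 (3 total).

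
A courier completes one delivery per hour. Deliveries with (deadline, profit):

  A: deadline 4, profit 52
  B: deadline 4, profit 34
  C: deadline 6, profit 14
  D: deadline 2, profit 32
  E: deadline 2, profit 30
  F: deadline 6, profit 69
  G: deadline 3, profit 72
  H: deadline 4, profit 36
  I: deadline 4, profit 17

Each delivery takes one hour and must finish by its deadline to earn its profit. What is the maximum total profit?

Sort by profit descending; place each in the latest free slot ≤ its deadline.
Profit order: G=72 F=69 A=52 H=36 B=34 D=32 E=30 I=17 C=14
Assign: G→slot 3, F→slot 6, A→slot 4, H→slot 2, B→slot 1, D skipped, E skipped, I skipped, C→slot 5.
Slots: [1:B] [2:H] [3:G] [4:A] [5:C] [6:F]
Profit = 34 + 36 + 72 + 52 + 14 + 69 = 277

277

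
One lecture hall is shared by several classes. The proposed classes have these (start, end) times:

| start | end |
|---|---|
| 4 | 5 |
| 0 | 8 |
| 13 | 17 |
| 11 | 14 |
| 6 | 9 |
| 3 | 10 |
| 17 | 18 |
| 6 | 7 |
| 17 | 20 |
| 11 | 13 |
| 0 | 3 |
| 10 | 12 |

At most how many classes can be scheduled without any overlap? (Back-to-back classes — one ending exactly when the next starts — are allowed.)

Sort by end time and greedily take each interval whose start is ≥ the last chosen end.
Sorted by end: (0,3)  (4,5)  (6,7)  (0,8)  (6,9)  (3,10)  (10,12)  (11,13)  (11,14)  (13,17)  (17,18)  (17,20)
take (0,3); take (4,5); take (6,7); take (10,12); skip (11,14); take (13,17); take (17,18).
Selected 6 classes.

6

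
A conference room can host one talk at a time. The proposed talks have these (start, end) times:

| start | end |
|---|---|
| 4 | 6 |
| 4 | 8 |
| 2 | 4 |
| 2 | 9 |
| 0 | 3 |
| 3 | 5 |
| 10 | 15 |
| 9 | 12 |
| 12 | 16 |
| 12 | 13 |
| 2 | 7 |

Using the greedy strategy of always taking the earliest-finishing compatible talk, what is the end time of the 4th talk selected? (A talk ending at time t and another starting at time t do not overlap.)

13

Sorted by end: (0,3)  (2,4)  (3,5)  (4,6)  (2,7)  (4,8)  (2,9)  (9,12)  (12,13)  (10,15)  (12,16)
take (0,3); skip (2,4); take (3,5); skip (4,6); skip (2,7); skip (4,8); skip (2,9); take (9,12); take (12,13).
Selected: (0,3) (3,5) (9,12) (12,13)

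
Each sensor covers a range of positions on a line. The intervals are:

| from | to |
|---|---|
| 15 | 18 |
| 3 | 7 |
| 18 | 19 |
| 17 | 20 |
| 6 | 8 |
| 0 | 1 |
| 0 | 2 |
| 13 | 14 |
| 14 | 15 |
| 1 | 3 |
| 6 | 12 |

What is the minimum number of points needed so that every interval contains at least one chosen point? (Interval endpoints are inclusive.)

4

Sort by right endpoint; whenever an interval is uncovered, place a point at its right end.
Sorted: [0,1] [0,2] [1,3] [3,7] [6,8] [6,12] [13,14] [14,15] [15,18] [18,19] [17,20]
{[0,1],[0,2],[1,3]} hit by 1; {[3,7],[6,8],[6,12]} hit by 7; {[13,14],[14,15]} hit by 14; {[15,18],[18,19],[17,20]} hit by 18.
Points: 1, 7, 14, 18 (4 total).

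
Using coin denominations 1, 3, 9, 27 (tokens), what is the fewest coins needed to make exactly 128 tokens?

8

128 = 4×27 + 2×9 + 2×1
Total coins = 4 + 2 + 2 = 8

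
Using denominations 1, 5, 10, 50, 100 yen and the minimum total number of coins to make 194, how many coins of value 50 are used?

1

Greedy: take as many of the largest coin as possible, then repeat with the remainder.
194 − 1×100→94 − 1×50→44 − 4×10→4 − 4×1→0
Count of 50: 1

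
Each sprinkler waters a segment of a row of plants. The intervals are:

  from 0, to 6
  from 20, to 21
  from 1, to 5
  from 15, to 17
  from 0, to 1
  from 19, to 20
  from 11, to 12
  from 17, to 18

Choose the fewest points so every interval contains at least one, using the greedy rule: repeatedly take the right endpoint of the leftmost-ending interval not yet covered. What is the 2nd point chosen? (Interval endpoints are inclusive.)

12

Sort by right endpoint; whenever an interval is uncovered, place a point at its right end.
Sorted: [0,1] [1,5] [0,6] [11,12] [15,17] [17,18] [19,20] [20,21]
{[0,1],[1,5],[0,6]} hit by 1; {[11,12]} hit by 12; {[15,17],[17,18]} hit by 17; {[19,20],[20,21]} hit by 20.
Points: 1, 12, 17, 20 (4 total).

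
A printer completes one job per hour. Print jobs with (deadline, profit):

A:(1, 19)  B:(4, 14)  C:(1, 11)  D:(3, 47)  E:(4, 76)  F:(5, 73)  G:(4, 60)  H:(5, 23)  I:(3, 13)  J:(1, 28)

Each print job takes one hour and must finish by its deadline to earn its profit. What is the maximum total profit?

Take jobs in profit order; each goes to the latest open slot no later than its deadline.
By profit: E(d4,76), F(d5,73), G(d4,60), D(d3,47), J(d1,28), H(d5,23), A(d1,19), B(d4,14), I(d3,13), C(d1,11)
E→slot 4; F→slot 5; G→slot 3; D→slot 2; J→slot 1; H skipped; A skipped; B skipped; I skipped; C skipped.
Profit = 28 + 47 + 60 + 76 + 73 = 284

284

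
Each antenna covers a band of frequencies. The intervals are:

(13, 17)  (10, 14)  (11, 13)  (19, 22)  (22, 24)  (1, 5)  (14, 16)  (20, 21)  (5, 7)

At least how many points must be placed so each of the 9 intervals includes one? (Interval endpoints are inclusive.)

Sort by right endpoint; whenever an interval is uncovered, place a point at its right end.
Sorted: [1,5] [5,7] [11,13] [10,14] [14,16] [13,17] [20,21] [19,22] [22,24]
{[1,5],[5,7]} hit by 5; {[11,13],[10,14]} hit by 13; {[14,16],[13,17]} hit by 16; {[20,21],[19,22]} hit by 21; {[22,24]} hit by 24.
Points: 5, 13, 16, 21, 24 (5 total).

5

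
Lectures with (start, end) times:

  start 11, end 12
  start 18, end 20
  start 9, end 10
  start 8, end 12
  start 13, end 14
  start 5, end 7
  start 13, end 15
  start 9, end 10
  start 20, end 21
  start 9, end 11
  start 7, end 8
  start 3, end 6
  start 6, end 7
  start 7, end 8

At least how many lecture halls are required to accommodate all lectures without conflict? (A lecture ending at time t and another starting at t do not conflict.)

Events (time:±→running): 3:+→1 5:+→2 6:-→1 6:+→2 7:-→1 7:-→0 7:+→1 7:+→2 8:-→1 8:-→0 8:+→1 9:+→2 9:+→3 9:+→4 … peak 4.

4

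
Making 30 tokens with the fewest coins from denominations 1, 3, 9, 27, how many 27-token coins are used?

30 = 1×27 + 1×3
Count of 27: 1

1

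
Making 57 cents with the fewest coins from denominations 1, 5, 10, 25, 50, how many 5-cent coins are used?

Use the largest denomination that fits, subtract, and repeat.
57 = 1×50 + 1×5 + 2×1
Count of 5: 1

1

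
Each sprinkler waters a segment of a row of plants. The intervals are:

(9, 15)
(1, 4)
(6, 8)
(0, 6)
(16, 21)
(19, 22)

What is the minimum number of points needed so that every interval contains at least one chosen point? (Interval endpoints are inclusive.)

4

Sort by right endpoint; whenever an interval is uncovered, place a point at its right end.
By right end: [1,4]  [0,6]  [6,8]  [9,15]  [16,21]  [19,22]
[1,4] uncovered → point at 4; [6,8] uncovered → point at 8; [9,15] uncovered → point at 15; [16,21] uncovered → point at 21.
Points: 4, 8, 15, 21 (4 total).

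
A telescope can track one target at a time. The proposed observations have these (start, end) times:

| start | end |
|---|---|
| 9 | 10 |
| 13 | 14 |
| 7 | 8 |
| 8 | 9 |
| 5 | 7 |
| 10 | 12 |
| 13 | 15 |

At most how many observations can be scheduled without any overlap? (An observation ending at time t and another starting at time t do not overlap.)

Sorted by end: (5,7)  (7,8)  (8,9)  (9,10)  (10,12)  (13,14)  (13,15)
take (5,7); take (7,8); take (8,9); take (9,10); take (10,12); take (13,14).
Selected 6 observations.

6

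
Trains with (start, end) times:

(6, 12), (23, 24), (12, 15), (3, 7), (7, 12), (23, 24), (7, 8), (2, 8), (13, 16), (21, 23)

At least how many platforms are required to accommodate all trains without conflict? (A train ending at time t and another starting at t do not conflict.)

The answer is the maximum number of intervals overlapping at any instant.
starts: [2, 3, 6, 7, 7, 12, 13, 21, 23, 23]
ends:   [7, 8, 8, 12, 12, 15, 16, 23, 24, 24]
s2→1 s3→2 s6→3 e7→2 s7→3 s7→4  — peak 4.

4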